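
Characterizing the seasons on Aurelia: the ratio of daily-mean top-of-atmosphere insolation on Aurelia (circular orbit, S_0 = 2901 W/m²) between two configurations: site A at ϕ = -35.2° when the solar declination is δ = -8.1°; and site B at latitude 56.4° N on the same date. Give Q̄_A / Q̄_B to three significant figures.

Q̄_A / Q̄_B ≈ 2.50

— Configuration A (ϕ=-35.2°):
cos h₀ = −tan(-35.2°) tan(-8.100°) = -0.1004, h₀ = 1.6714 rad.
Bracket: h₀ sin ϕ sin δ + cos ϕ cos δ sin h₀ = 1.6714×-0.57643×-0.14090 + 0.81714×0.99002×0.99495 = 0.135749 + 0.804900 = 0.940649.
Q̄ = (S_0/π) × [bracket] = (2901/π) × 0.940649 = 868.61 W/m².
— Configuration B (ϕ=+56.4°):
cos h₀ = −tan(+56.4°) tan(-8.100°) = 0.2142, h₀ = 1.3549 rad.
Bracket: h₀ sin ϕ sin δ + cos ϕ cos δ sin h₀ = 1.3549×0.83292×-0.14090 + 0.55339×0.99002×0.97679 = -0.159009 + 0.535151 = 0.376142.
Q̄ = (S_0/π) × [bracket] = (2901/π) × 0.376142 = 347.34 W/m².
Ratio Q̄_A / Q̄_B = 868.61 / 347.34 = 2.501.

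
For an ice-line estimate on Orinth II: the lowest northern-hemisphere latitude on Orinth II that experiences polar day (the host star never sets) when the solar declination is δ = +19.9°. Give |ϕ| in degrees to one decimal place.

Polar day requires cos h₀ = −tan ϕ tan δ ≤ −1, i.e. tan ϕ tan δ ≥ 1.
The boundary is |tan ϕ| · |tan δ| = 1, so |ϕ| = 90° − |δ| = 90° − 19.9° = 70.1° in the northern hemisphere.

|ϕ| = 70.1°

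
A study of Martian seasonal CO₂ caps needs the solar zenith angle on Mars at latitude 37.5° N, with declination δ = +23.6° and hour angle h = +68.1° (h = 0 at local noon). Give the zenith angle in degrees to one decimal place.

cos θ_z = sin φ sin δ + cos φ cos δ cos h = 0.243717 + 0.271162 = 0.514879.
θ_z = arccos(0.514879) = 59.0°.

θ_z = 59.0°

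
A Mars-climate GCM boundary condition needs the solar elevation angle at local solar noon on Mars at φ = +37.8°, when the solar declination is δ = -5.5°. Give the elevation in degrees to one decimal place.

46.7°

At local noon the hour angle is zero, so the zenith angle equals |φ − δ| = |+37.8° − (-5.500°)| = 43.300°.
Elevation = 90° − 43.300° = 46.7°.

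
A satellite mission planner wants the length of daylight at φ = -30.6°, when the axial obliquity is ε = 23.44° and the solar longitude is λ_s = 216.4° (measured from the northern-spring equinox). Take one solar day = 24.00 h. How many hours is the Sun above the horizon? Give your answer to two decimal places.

13.10 h

Solar declination: sin δ = sin ε · sin λ_s = sin 23.44° × sin 216.4° = -0.23606, so δ = -13.654°.
cos H₀ = −tan φ · tan δ = −tan(-30.6°) × tan(-13.654°) = -0.1437, so H₀ = 1.7150 rad = 98.26°.
Daylight = 2H₀/(2π) × 24.00 h = (1.7150/π) × 24.00 = 13.10 h.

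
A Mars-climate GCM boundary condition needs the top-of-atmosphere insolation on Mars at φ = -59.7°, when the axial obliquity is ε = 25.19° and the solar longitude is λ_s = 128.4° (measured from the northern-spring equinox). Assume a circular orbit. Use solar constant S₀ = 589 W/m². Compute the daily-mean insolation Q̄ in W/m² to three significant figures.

Q̄ ≈ 21.3 W/m²

Solar declination: sin δ = sin ε · sin λ_s = sin 25.19° × sin 128.4° = 0.33356, so δ = +19.485°.
cos H₀ = −tan(-59.7°) tan(+19.485°) = 0.6055, H₀ = 0.9204 rad.
Bracket: H₀ sin φ sin δ + cos φ cos δ sin H₀ = 0.9204×-0.86340×0.33356 + 0.50453×0.94273×0.79585 = -0.265071 + 0.378535 = 0.113464.
Q̄ = (S₀/π) × [bracket] = (589/π) × 0.113464 = 21.27 W/m².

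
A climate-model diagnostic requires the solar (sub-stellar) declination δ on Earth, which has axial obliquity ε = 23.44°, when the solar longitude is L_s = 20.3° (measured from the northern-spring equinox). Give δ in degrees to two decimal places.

sin δ = sin ε · sin L_s = sin 23.44° × sin 20.3° = 0.138007.
δ = arcsin(0.138007) = +7.93°.

δ = +7.93°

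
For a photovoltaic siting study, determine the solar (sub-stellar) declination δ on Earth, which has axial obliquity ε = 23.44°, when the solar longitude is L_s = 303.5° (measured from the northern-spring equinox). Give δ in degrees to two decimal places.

sin δ = sin ε · sin L_s = sin 23.44° × sin 303.5° = -0.331710.
δ = arcsin(-0.331710) = -19.37°.

δ = -19.37°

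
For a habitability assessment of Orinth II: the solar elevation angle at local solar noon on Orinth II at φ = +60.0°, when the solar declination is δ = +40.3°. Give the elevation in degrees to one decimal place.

At local noon the hour angle is zero, so the zenith angle equals |φ − δ| = |+60.0° − (+40.300°)| = 19.700°.
Elevation = 90° − 19.700° = 70.3°.

70.3°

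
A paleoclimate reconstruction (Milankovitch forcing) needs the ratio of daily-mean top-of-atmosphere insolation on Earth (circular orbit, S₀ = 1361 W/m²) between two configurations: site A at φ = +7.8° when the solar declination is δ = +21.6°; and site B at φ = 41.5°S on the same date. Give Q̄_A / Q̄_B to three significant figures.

— Configuration A (φ=+7.8°):
cos H₀ = −tan(+7.8°) tan(+21.600°) = -0.0542, H₀ = 1.6251 rad.
Bracket: H₀ sin φ sin δ + cos φ cos δ sin H₀ = 1.6251×0.13572×0.36812 + 0.99075×0.92978×0.99853 = 0.081192 + 0.919825 = 1.001017.
Q̄ = (S₀/π) × [bracket] = (1361/π) × 1.001017 = 433.66 W/m².
— Configuration B (φ=-41.5°):
cos H₀ = −tan(-41.5°) tan(+21.600°) = 0.3503, H₀ = 1.2129 rad.
Bracket: H₀ sin φ sin δ + cos φ cos δ sin H₀ = 1.2129×-0.66262×0.36812 + 0.74896×0.92978×0.93664 = -0.295855 + 0.652246 = 0.356391.
Q̄ = (S₀/π) × [bracket] = (1361/π) × 0.356391 = 154.40 W/m².
Ratio Q̄_A / Q̄_B = 433.66 / 154.40 = 2.809.

Q̄_A / Q̄_B ≈ 2.81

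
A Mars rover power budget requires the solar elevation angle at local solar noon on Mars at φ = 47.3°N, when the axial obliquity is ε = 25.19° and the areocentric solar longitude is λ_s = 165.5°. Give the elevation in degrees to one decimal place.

sin δ = sin 25.19° × sin 165.5° = 0.10657, so δ = +6.117°.
At local noon the hour angle is zero, so the zenith angle equals |φ − δ| = |+47.3° − (+6.117°)| = 41.183°.
Elevation = 90° − 41.183° = 48.8°.

48.8°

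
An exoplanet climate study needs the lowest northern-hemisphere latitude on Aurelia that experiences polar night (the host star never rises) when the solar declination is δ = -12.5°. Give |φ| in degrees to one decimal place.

|φ| = 77.5°

Polar night requires cos H₀ = −tan φ tan δ ≥ 1, i.e. tan φ tan δ ≤ −1.
The boundary is |tan φ| · |tan δ| = 1, so |φ| = 90° − |δ| = 90° − 12.5° = 77.5° in the northern hemisphere.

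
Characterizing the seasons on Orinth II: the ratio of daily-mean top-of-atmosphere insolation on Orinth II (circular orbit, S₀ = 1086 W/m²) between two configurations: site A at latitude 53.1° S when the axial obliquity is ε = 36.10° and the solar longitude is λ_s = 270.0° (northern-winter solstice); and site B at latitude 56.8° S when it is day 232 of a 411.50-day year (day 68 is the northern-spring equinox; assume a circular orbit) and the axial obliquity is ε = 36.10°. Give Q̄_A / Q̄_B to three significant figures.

— Configuration A (φ=-53.1°):
Solar declination: sin δ = sin ε · sin λ_s = sin 36.10° × sin 270.0° = -0.58920, so δ = -36.100°.
cos H₀ = −tan(-53.1°) tan(-36.100°) = -0.9712, H₀ = 2.9011 rad.
Bracket: H₀ sin φ sin δ + cos φ cos δ sin H₀ = 2.9011×-0.79968×-0.58920 + 0.60042×0.80799×0.23818 = 1.366916 + 0.115549 = 1.482465.
Q̄ = (S₀/π) × [bracket] = (1086/π) × 1.482465 = 512.47 W/m².
— Configuration B (φ=-56.8°):
Solar longitude: λ_s = 360° × (232 − 68)/411.50 = 143.475°.
sin δ = sin 36.10° × sin 143.475° = 0.35067, so δ = +20.529°.
cos H₀ = −tan(-56.8°) tan(+20.529°) = 0.5722, H₀ = 0.9616 rad.
Bracket: H₀ sin φ sin δ + cos φ cos δ sin H₀ = 0.9616×-0.83676×0.35067 + 0.54756×0.93650×0.82010 = -0.282159 + 0.420539 = 0.138380.
Q̄ = (S₀/π) × [bracket] = (1086/π) × 0.138380 = 47.836 W/m².
Ratio Q̄_A / Q̄_B = 512.47 / 47.836 = 10.71.

Q̄_A / Q̄_B ≈ 10.7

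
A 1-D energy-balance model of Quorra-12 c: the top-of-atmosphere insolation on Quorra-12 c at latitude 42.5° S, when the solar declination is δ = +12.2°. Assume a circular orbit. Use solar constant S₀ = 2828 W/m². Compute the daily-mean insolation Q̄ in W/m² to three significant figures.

Q̄ ≈ 460 W/m²

cos H₀ = −tan(-42.5°) tan(+12.200°) = 0.1981, H₀ = 1.3714 rad.
Bracket: H₀ sin φ sin δ + cos φ cos δ sin H₀ = 1.3714×-0.67559×0.21132 + 0.73728×0.97742×0.98018 = -0.195789 + 0.706349 = 0.510560.
Q̄ = (S₀/π) × [bracket] = (2828/π) × 0.510560 = 459.6 W/m².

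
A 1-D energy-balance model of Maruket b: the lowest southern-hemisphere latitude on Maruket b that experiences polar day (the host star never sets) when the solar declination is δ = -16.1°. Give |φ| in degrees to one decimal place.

|φ| = 73.9°

Polar day requires cos H₀ = −tan φ tan δ ≤ −1, i.e. tan φ tan δ ≥ 1.
The boundary is |tan φ| · |tan δ| = 1, so |φ| = 90° − |δ| = 90° − 16.1° = 73.9° in the southern hemisphere.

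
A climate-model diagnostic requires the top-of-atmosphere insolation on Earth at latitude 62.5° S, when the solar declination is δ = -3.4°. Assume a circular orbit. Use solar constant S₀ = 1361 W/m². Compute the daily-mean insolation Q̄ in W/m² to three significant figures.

cos H₀ = −tan(-62.5°) tan(-3.400°) = -0.1141, H₀ = 1.6852 rad.
Bracket: H₀ sin φ sin δ + cos φ cos δ sin H₀ = 1.6852×-0.88701×-0.05931 + 0.46175×0.99824×0.99347 = 0.088656 + 0.457927 = 0.546583.
Q̄ = (S₀/π) × [bracket] = (1361/π) × 0.546583 = 236.8 W/m².

Q̄ ≈ 237 W/m²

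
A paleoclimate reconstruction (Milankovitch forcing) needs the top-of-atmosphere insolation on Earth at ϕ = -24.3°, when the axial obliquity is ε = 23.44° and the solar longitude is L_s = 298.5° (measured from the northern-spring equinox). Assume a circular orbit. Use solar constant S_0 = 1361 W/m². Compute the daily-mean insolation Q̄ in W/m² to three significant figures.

Q̄ ≈ 473 W/m²

Solar declination: sin δ = sin ε · sin L_s = sin 23.44° × sin 298.5° = -0.34958, so δ = -20.462°.
cos h₀ = −tan(-24.3°) tan(-20.462°) = -0.1685, h₀ = 1.7401 rad.
Bracket: h₀ sin ϕ sin δ + cos ϕ cos δ sin h₀ = 1.7401×-0.41151×-0.34958 + 0.91140×0.93691×0.98571 = 0.250323 + 0.841698 = 1.092021.
Q̄ = (S_0/π) × [bracket] = (1361/π) × 1.092021 = 473.1 W/m².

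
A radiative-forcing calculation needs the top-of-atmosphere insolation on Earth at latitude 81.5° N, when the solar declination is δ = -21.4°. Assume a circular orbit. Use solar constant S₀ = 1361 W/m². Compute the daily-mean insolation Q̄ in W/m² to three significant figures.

cos H₀ = −tan(+81.5°) tan(-21.400°) = 2.6222 ≥ 1 ⇒ polar night, H₀ = 0 and Q̄ = 0.

Q̄ ≈ 0.00 W/m²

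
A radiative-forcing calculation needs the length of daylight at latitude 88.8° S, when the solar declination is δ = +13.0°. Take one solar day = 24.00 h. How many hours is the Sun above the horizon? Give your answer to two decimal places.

cos h₀ = −tan ϕ · tan δ = 11.0215 ≥ 1, so the Sun never rises (polar night) and h₀ = 0.
Daylight = 2h₀/(2π) × 24.00 h = (0.0000/π) × 24.00 = 0.00 h.

0.00 h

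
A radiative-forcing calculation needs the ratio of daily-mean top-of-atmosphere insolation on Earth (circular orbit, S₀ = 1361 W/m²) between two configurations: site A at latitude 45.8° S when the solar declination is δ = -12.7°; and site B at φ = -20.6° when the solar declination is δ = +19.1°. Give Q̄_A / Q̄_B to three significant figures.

Q̄_A / Q̄_B ≈ 1.33

— Configuration A (φ=-45.8°):
cos H₀ = −tan(-45.8°) tan(-12.700°) = -0.2317, H₀ = 1.8047 rad.
Bracket: H₀ sin φ sin δ + cos φ cos δ sin H₀ = 1.8047×-0.71691×-0.21985 + 0.69717×0.97553×0.97278 = 0.284444 + 0.661598 = 0.946042.
Q̄ = (S₀/π) × [bracket] = (1361/π) × 0.946042 = 409.84 W/m².
— Configuration B (φ=-20.6°):
cos H₀ = −tan(-20.6°) tan(+19.100°) = 0.1302, H₀ = 1.4403 rad.
Bracket: H₀ sin φ sin δ + cos φ cos δ sin H₀ = 1.4403×-0.35184×0.32722 + 0.93606×0.94495×0.99149 = -0.165820 + 0.877003 = 0.711183.
Q̄ = (S₀/π) × [bracket] = (1361/π) × 0.711183 = 308.10 W/m².
Ratio Q̄_A / Q̄_B = 409.84 / 308.10 = 1.330.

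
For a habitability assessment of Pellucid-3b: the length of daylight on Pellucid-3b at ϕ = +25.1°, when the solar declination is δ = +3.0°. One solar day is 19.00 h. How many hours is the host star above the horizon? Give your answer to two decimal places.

cos h₀ = −tan ϕ · tan δ = −tan(+25.1°) × tan(+3.000°) = -0.0245, so h₀ = 1.5953 rad = 91.41°.
Daylight = 2h₀/(2π) × 19.00 h = (1.5953/π) × 19.00 = 9.65 h.

9.65 h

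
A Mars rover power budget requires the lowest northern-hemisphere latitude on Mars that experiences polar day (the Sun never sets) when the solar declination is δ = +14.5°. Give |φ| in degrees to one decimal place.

|φ| = 75.5°

Polar day requires cos H₀ = −tan φ tan δ ≤ −1, i.e. tan φ tan δ ≥ 1.
The boundary is |tan φ| · |tan δ| = 1, so |φ| = 90° − |δ| = 90° − 14.5° = 75.5° in the northern hemisphere.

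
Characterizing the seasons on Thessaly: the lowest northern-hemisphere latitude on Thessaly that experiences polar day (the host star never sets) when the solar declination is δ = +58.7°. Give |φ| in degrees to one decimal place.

|φ| = 31.3°

Polar day requires cos H₀ = −tan φ tan δ ≤ −1, i.e. tan φ tan δ ≥ 1.
The boundary is |tan φ| · |tan δ| = 1, so |φ| = 90° − |δ| = 90° − 58.7° = 31.3° in the northern hemisphere.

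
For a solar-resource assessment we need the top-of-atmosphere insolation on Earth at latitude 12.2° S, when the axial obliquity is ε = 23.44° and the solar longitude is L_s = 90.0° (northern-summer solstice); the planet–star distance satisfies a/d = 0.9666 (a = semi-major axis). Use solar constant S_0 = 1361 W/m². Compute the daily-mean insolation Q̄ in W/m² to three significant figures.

Q̄ ≈ 311 W/m²

Solar declination: sin δ = sin ε · sin L_s = sin 23.44° × sin 90.0° = 0.39779, so δ = +23.440°.
cos h₀ = −tan(-12.2°) tan(+23.440°) = 0.0937, h₀ = 1.4769 rad.
Bracket: h₀ sin ϕ sin δ + cos ϕ cos δ sin h₀ = 1.4769×-0.21132×0.39779 + 0.97742×0.91748×0.99560 = -0.124150 + 0.892818 = 0.768668.
Inverse-square distance factor (a/d)² = 0.9666² = 0.934316.
Q̄ = (S_0/π) × 0.934316 × [bracket] = (1361/π) × 0.934316 × 0.768668 = 311.1 W/m².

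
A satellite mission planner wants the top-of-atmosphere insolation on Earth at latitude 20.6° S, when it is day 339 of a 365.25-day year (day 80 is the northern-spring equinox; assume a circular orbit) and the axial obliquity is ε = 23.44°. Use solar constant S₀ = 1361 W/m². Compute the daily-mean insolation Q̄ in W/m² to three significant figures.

Solar longitude: λ_s = 360° × (339 − 80)/365.25 = 255.277°.
sin δ = sin 23.44° × sin 255.277° = -0.38473, so δ = -22.627°.
cos H₀ = −tan(-20.6°) tan(-22.627°) = -0.1567, H₀ = 1.7281 rad.
Bracket: H₀ sin φ sin δ + cos φ cos δ sin H₀ = 1.7281×-0.35184×-0.38473 + 0.93606×0.92303×0.98765 = 0.233921 + 0.853341 = 1.087262.
Q̄ = (S₀/π) × [bracket] = (1361/π) × 1.087262 = 471.0 W/m².

Q̄ ≈ 471 W/m²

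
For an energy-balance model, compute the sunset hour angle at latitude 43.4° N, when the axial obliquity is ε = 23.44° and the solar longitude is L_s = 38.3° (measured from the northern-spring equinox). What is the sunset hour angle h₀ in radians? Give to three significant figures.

h₀ = 1.81 rad

Solar declination: sin δ = sin ε · sin L_s = sin 23.44° × sin 38.3° = 0.24654, so δ = +14.273°.
cos h₀ = −tan ϕ · tan δ = −tan(+43.4°) × tan(+14.273°) = -0.2406, so h₀ = 1.8137 rad = 103.92°.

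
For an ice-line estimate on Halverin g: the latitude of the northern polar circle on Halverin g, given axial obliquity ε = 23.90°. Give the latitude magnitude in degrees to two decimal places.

66.10°

The polar circle is the lowest latitude that experiences at least one full rotation of continuous daylight at the northern-summer solstice; it lies at |φ| = 90° − ε = 90° − 23.90° = 66.10°.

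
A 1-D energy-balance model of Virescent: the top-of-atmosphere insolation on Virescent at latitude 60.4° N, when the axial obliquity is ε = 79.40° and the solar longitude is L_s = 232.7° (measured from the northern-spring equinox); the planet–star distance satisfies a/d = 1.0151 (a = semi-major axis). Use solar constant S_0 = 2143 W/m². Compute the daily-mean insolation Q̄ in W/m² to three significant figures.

Q̄ ≈ 0.00 W/m²

Solar declination: sin δ = sin ε · sin L_s = sin 79.40° × sin 232.7° = -0.78190, so δ = -51.435°.
cos h₀ = −tan(+60.4°) tan(-51.435°) = 2.2079 ≥ 1 ⇒ polar night, h₀ = 0 and Q̄ = 0.
Inverse-square distance factor (a/d)² = 1.0151² = 1.030428.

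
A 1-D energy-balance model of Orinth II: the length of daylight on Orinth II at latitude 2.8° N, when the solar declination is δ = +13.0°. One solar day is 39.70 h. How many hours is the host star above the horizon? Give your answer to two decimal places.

19.99 h

cos h₀ = −tan ϕ · tan δ = −tan(+2.8°) × tan(+13.000°) = -0.0113, so h₀ = 1.5821 rad = 90.65°.
Daylight = 2h₀/(2π) × 39.70 h = (1.5821/π) × 39.70 = 19.99 h.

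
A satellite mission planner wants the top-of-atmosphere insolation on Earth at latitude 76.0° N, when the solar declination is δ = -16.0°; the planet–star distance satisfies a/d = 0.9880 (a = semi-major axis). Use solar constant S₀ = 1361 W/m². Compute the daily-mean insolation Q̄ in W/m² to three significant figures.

cos H₀ = −tan(+76.0°) tan(-16.000°) = 1.1501 ≥ 1 ⇒ polar night, H₀ = 0 and Q̄ = 0.
Inverse-square distance factor (a/d)² = 0.9880² = 0.976144.

Q̄ ≈ 0.00 W/m²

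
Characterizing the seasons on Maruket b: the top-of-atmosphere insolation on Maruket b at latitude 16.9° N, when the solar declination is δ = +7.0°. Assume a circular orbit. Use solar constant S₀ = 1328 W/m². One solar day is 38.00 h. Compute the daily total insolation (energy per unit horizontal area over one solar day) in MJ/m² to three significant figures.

58.2 MJ/m²

cos H₀ = −tan(+16.9°) tan(+7.000°) = -0.0373, H₀ = 1.6081 rad.
Bracket: H₀ sin φ sin δ + cos φ cos δ sin H₀ = 1.6081×0.29070×0.12187 + 0.95681×0.99255×0.99930 = 0.056971 + 0.949017 = 1.005988.
Q̄ = (S₀/π) × [bracket] = (1328/π) × 1.005988 = 425.25 W/m².
Daily total = Q̄ × 38.00 h × 3600 s/h = 425.25 × 38.00 × 3600 / 10⁶ = 58.17 MJ/m².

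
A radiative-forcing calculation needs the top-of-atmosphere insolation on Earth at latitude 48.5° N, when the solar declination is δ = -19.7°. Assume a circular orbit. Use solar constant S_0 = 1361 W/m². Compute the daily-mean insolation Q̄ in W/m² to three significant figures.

Q̄ ≈ 121 W/m²

cos h₀ = −tan(+48.5°) tan(-19.700°) = 0.4047, h₀ = 1.1541 rad.
Bracket: h₀ sin ϕ sin δ + cos ϕ cos δ sin h₀ = 1.1541×0.74896×-0.33710 + 0.66262×0.94147×0.91445 = -0.291381 + 0.570468 = 0.279087.
Q̄ = (S_0/π) × [bracket] = (1361/π) × 0.279087 = 120.9 W/m².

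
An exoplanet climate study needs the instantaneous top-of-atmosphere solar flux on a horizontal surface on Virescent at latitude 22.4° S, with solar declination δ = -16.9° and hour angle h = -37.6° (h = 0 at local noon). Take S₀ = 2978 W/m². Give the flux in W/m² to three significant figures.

2.42e+03 W/m²

cos θ_z = sin φ sin δ + cos φ cos δ cos h = 0.110778 + 0.700874 = 0.811652.
Flux = S₀ · cos θ_z = 2978 × 0.811652 = 2417 W/m².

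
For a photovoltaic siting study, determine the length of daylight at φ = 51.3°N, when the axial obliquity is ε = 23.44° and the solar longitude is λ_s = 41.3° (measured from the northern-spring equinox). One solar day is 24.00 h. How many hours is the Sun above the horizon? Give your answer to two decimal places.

14.65 h

Solar declination: sin δ = sin ε · sin λ_s = sin 23.44° × sin 41.3° = 0.26254, so δ = +15.221°.
cos H₀ = −tan φ · tan δ = −tan(+51.3°) × tan(+15.221°) = -0.3396, so H₀ = 1.9173 rad = 109.85°.
Daylight = 2H₀/(2π) × 24.00 h = (1.9173/π) × 24.00 = 14.65 h.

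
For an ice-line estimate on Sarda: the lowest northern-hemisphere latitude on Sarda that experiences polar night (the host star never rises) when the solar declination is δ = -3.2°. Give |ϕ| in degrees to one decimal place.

Polar night requires cos h₀ = −tan ϕ tan δ ≥ 1, i.e. tan ϕ tan δ ≤ −1.
The boundary is |tan ϕ| · |tan δ| = 1, so |ϕ| = 90° − |δ| = 90° − 3.2° = 86.8° in the northern hemisphere.

|ϕ| = 86.8°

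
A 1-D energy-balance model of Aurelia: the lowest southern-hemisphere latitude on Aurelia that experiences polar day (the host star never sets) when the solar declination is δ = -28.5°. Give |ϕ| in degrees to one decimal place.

|ϕ| = 61.5°

Polar day requires cos h₀ = −tan ϕ tan δ ≤ −1, i.e. tan ϕ tan δ ≥ 1.
The boundary is |tan ϕ| · |tan δ| = 1, so |ϕ| = 90° − |δ| = 90° − 28.5° = 61.5° in the southern hemisphere.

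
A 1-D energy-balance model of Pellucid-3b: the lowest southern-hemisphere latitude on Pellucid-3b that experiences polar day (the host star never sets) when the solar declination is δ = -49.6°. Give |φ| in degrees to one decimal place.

|φ| = 40.4°

Polar day requires cos H₀ = −tan φ tan δ ≤ −1, i.e. tan φ tan δ ≥ 1.
The boundary is |tan φ| · |tan δ| = 1, so |φ| = 90° − |δ| = 90° − 49.6° = 40.4° in the southern hemisphere.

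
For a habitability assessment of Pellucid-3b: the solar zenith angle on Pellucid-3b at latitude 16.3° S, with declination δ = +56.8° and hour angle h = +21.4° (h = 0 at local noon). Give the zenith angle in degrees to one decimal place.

cos θ_z = sin φ sin δ + cos φ cos δ cos h = -0.234852 + 0.489320 = 0.254468.
θ_z = arccos(0.254468) = 75.3°.

θ_z = 75.3°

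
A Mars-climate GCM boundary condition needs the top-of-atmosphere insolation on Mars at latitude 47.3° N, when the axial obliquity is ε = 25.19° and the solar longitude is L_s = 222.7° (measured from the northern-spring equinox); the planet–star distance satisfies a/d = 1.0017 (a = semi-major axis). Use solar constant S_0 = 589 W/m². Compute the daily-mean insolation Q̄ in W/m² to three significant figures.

Solar declination: sin δ = sin ε · sin L_s = sin 25.19° × sin 222.7° = -0.28864, so δ = -16.777°.
cos h₀ = −tan(+47.3°) tan(-16.777°) = 0.3267, h₀ = 1.2380 rad.
Bracket: h₀ sin ϕ sin δ + cos ϕ cos δ sin h₀ = 1.2380×0.73491×-0.28864 + 0.67816×0.95744×0.94513 = -0.262610 + 0.613671 = 0.351061.
Inverse-square distance factor (a/d)² = 1.0017² = 1.003403.
Q̄ = (S_0/π) × 1.003403 × [bracket] = (589/π) × 1.003403 × 0.351061 = 66.04 W/m².

Q̄ ≈ 66.0 W/m²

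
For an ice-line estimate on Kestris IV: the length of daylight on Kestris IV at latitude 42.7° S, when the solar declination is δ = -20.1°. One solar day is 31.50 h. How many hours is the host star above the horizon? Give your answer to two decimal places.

cos H₀ = −tan φ · tan δ = −tan(-42.7°) × tan(-20.100°) = -0.3377, so H₀ = 1.9153 rad = 109.74°.
Daylight = 2H₀/(2π) × 31.50 h = (1.9153/π) × 31.50 = 19.20 h.

19.20 h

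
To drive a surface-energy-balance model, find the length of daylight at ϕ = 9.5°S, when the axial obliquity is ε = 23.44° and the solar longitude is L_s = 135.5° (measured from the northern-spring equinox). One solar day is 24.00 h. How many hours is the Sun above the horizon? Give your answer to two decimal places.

11.63 h

Solar declination: sin δ = sin ε · sin L_s = sin 23.44° × sin 135.5° = 0.27881, so δ = +16.189°.
cos h₀ = −tan ϕ · tan δ = −tan(-9.5°) × tan(+16.189°) = 0.0486, so h₀ = 1.5222 rad = 87.22°.
Daylight = 2h₀/(2π) × 24.00 h = (1.5222/π) × 24.00 = 11.63 h.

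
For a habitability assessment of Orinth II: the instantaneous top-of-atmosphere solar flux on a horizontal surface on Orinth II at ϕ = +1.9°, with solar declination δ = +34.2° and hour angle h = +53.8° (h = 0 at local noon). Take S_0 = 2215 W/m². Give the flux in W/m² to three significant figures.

1.12e+03 W/m²

cos θ_z = sin ϕ sin δ + cos ϕ cos δ cos h = 0.018636 + 0.488210 = 0.506846.
Flux = S_0 · cos θ_z = 2215 × 0.506846 = 1123 W/m².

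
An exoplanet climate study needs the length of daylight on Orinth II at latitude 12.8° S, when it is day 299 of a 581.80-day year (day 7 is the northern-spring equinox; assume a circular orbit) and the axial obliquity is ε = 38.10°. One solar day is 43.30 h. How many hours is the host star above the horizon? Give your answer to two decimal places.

21.67 h

Solar longitude: λ_s = 360° × (299 − 7)/581.80 = 180.681°.
sin δ = sin 38.10° × sin 180.681° = -0.00733, so δ = -0.420°.
cos H₀ = −tan φ · tan δ = −tan(-12.8°) × tan(-0.420°) = -0.0017, so H₀ = 1.5725 rad = 90.10°.
Daylight = 2H₀/(2π) × 43.30 h = (1.5725/π) × 43.30 = 21.67 h.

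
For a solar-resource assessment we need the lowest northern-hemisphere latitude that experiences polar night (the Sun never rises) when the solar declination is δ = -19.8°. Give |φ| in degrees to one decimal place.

|φ| = 70.2°

Polar night requires cos H₀ = −tan φ tan δ ≥ 1, i.e. tan φ tan δ ≤ −1.
The boundary is |tan φ| · |tan δ| = 1, so |φ| = 90° − |δ| = 90° − 19.8° = 70.2° in the northern hemisphere.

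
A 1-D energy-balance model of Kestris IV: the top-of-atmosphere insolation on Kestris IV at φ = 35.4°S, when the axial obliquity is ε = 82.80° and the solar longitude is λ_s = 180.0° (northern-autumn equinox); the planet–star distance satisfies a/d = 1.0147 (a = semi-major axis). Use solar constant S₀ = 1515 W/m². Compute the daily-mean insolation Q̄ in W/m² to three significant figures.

Q̄ ≈ 405 W/m²

Solar declination: sin δ = sin ε · sin λ_s = sin 82.80° × sin 180.0° = 0.00000, so δ = +0.000°.
cos H₀ = −tan(-35.4°) tan(+0.000°) = 0.0000, H₀ = 1.5708 rad.
Bracket: H₀ sin φ sin δ + cos φ cos δ sin H₀ = 1.5708×-0.57928×0.00000 + 0.81513×1.00000×1.00000 = -0.000000 + 0.815130 = 0.815130.
Inverse-square distance factor (a/d)² = 1.0147² = 1.029616.
Q̄ = (S₀/π) × 1.029616 × [bracket] = (1515/π) × 1.029616 × 0.815130 = 404.7 W/m².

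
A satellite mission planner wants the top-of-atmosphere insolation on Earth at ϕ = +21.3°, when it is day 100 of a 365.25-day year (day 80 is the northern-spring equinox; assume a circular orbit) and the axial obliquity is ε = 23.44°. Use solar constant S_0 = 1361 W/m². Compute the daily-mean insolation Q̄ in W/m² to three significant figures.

Solar longitude: L_s = 360° × (100 − 80)/365.25 = 19.713°.
sin δ = sin 23.44° × sin 19.713° = 0.13417, so δ = +7.711°.
cos h₀ = −tan(+21.3°) tan(+7.711°) = -0.0528, h₀ = 1.6236 rad.
Bracket: h₀ sin ϕ sin δ + cos ϕ cos δ sin h₀ = 1.6236×0.36325×0.13417 + 0.93169×0.99096×0.99861 = 0.079130 + 0.921984 = 1.001114.
Q̄ = (S_0/π) × [bracket] = (1361/π) × 1.001114 = 433.7 W/m².

Q̄ ≈ 434 W/m²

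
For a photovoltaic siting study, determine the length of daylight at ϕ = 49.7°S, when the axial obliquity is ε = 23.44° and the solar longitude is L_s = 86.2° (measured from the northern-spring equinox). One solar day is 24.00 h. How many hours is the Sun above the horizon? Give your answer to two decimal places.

7.91 h

Solar declination: sin δ = sin ε · sin L_s = sin 23.44° × sin 86.2° = 0.39691, so δ = +23.385°.
cos h₀ = −tan ϕ · tan δ = −tan(-49.7°) × tan(+23.385°) = 0.5099, so h₀ = 1.0357 rad = 59.34°.
Daylight = 2h₀/(2π) × 24.00 h = (1.0357/π) × 24.00 = 7.91 h.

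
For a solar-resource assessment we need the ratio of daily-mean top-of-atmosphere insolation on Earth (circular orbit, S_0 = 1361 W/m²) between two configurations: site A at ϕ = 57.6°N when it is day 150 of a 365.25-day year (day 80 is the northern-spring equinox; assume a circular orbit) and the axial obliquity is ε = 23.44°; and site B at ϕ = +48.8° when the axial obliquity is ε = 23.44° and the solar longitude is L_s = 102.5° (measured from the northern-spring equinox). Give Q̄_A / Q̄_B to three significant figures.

Q̄_A / Q̄_B ≈ 0.960

— Configuration A (ϕ=+57.6°):
Solar longitude: L_s = 360° × (150 − 80)/365.25 = 68.994°.
sin δ = sin 23.44° × sin 68.994° = 0.37135, so δ = +21.799°.
cos h₀ = −tan(+57.6°) tan(+21.799°) = -0.6302, h₀ = 2.2526 rad.
Bracket: h₀ sin ϕ sin δ + cos ϕ cos δ sin h₀ = 2.2526×0.84433×0.37135 + 0.53583×0.92849×0.77641 = 0.706285 + 0.386274 = 1.092559.
Q̄ = (S_0/π) × [bracket] = (1361/π) × 1.092559 = 473.32 W/m².
— Configuration B (ϕ=+48.8°):
Solar declination: sin δ = sin ε · sin L_s = sin 23.44° × sin 102.5° = 0.38836, so δ = +22.852°.
cos h₀ = −tan(+48.8°) tan(+22.852°) = -0.4814, h₀ = 2.0731 rad.
Bracket: h₀ sin ϕ sin δ + cos ϕ cos δ sin h₀ = 2.0731×0.75241×0.38836 + 0.65869×0.92151×0.87650 = 0.605772 + 0.532026 = 1.137798.
Q̄ = (S_0/π) × [bracket] = (1361/π) × 1.137798 = 492.92 W/m².
Ratio Q̄_A / Q̄_B = 473.32 / 492.92 = 0.9602.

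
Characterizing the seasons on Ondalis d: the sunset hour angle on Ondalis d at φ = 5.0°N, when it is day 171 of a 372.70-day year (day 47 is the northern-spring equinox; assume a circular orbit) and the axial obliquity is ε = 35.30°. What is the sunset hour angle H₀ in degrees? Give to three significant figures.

H₀ = 92.9°

Solar longitude: λ_s = 360° × (171 − 47)/372.70 = 119.775°.
sin δ = sin 35.30° × sin 119.775° = 0.50157, so δ = +30.104°.
cos H₀ = −tan φ · tan δ = −tan(+5.0°) × tan(+30.104°) = -0.0507, so H₀ = 1.6215 rad = 92.91°.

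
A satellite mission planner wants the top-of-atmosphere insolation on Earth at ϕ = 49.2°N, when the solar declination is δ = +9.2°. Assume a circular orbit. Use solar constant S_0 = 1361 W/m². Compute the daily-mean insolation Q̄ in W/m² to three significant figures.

Q̄ ≈ 367 W/m²

cos h₀ = −tan(+49.2°) tan(+9.200°) = -0.1876, h₀ = 1.7596 rad.
Bracket: h₀ sin ϕ sin δ + cos ϕ cos δ sin h₀ = 1.7596×0.75700×0.15988 + 0.65342×0.98714×0.98224 = 0.212963 + 0.633562 = 0.846525.
Q̄ = (S_0/π) × [bracket] = (1361/π) × 0.846525 = 366.7 W/m².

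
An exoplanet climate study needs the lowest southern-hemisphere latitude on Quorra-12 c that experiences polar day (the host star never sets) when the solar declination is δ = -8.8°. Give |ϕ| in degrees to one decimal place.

|ϕ| = 81.2°

Polar day requires cos h₀ = −tan ϕ tan δ ≤ −1, i.e. tan ϕ tan δ ≥ 1.
The boundary is |tan ϕ| · |tan δ| = 1, so |ϕ| = 90° − |δ| = 90° − 8.8° = 81.2° in the southern hemisphere.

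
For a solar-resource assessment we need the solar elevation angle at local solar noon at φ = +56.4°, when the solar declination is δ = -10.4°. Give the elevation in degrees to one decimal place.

At local noon the hour angle is zero, so the zenith angle equals |φ − δ| = |+56.4° − (-10.400°)| = 66.800°.
Elevation = 90° − 66.800° = 23.2°.

23.2°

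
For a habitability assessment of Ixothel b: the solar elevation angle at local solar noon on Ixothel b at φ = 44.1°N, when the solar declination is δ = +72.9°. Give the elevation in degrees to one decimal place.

61.2°

At local noon the hour angle is zero, so the zenith angle equals |φ − δ| = |+44.1° − (+72.900°)| = 28.800°.
Elevation = 90° − 28.800° = 61.2°.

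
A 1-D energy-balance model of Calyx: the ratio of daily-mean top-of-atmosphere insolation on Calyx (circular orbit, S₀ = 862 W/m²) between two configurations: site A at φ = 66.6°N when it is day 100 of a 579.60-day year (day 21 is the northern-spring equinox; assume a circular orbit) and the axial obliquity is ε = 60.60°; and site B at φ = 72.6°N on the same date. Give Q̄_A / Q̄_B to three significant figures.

Q̄_A / Q̄_B ≈ 0.962

— Configuration A (φ=+66.6°):
Solar longitude: λ_s = 360° × (100 − 21)/579.60 = 49.068°.
sin δ = sin 60.60° × sin 49.068° = 0.65819, so δ = +41.162°.
cos H₀ = −tan(+66.6°) tan(+41.162°) = -2.0203 ≤ −1 ⇒ polar day, H₀ = π.
Bracket: H₀ sin φ sin δ + cos φ cos δ sin H₀ = 3.1416×0.91775×0.65819 + 0.39715×0.75285×0.00000 = 1.897696 + 0.000000 = 1.897696.
Q̄ = (S₀/π) × [bracket] = (862/π) × 1.897696 = 520.70 W/m².
— Configuration B (φ=+72.6°):
cos H₀ = −tan(+72.6°) tan(+41.162°) = -2.7898 ≤ −1 ⇒ polar day, H₀ = π.
Bracket: H₀ sin φ sin δ + cos φ cos δ sin H₀ = 3.1416×0.95424×0.65819 + 0.29904×0.75285×0.00000 = 1.973149 + 0.000000 = 1.973149.
Q̄ = (S₀/π) × [bracket] = (862/π) × 1.973149 = 541.40 W/m².
Ratio Q̄_A / Q̄_B = 520.70 / 541.40 = 0.9618.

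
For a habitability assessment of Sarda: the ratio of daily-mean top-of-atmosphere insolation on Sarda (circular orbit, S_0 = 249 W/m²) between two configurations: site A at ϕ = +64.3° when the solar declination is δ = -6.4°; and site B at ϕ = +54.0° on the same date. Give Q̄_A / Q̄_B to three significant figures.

— Configuration A (ϕ=+64.3°):
cos h₀ = −tan(+64.3°) tan(-6.400°) = 0.2331, h₀ = 1.3356 rad.
Bracket: h₀ sin ϕ sin δ + cos ϕ cos δ sin h₀ = 1.3356×0.90108×-0.11147 + 0.43366×0.99377×0.97246 = -0.134152 + 0.419090 = 0.284938.
Q̄ = (S_0/π) × [bracket] = (249/π) × 0.284938 = 22.584 W/m².
— Configuration B (ϕ=+54.0°):
cos h₀ = −tan(+54.0°) tan(-6.400°) = 0.1544, h₀ = 1.4158 rad.
Bracket: h₀ sin ϕ sin δ + cos ϕ cos δ sin h₀ = 1.4158×0.80902×-0.11147 + 0.58779×0.99377×0.98801 = -0.127679 + 0.577124 = 0.449445.
Q̄ = (S_0/π) × [bracket] = (249/π) × 0.449445 = 35.623 W/m².
Ratio Q̄_A / Q̄_B = 22.584 / 35.623 = 0.6340.

Q̄_A / Q̄_B ≈ 0.634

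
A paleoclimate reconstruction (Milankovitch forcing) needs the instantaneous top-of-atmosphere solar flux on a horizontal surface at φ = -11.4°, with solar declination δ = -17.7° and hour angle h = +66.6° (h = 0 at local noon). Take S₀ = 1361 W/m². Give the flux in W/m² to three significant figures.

cos θ_z = sin φ sin δ + cos φ cos δ cos h = 0.060094 + 0.370883 = 0.430977.
Flux = S₀ · cos θ_z = 1361 × 0.430977 = 586.6 W/m².

587 W/m²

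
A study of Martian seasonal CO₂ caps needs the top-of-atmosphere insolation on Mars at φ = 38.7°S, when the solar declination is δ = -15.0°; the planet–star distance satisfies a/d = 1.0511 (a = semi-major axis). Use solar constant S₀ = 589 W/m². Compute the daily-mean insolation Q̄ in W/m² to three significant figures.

Q̄ ≈ 212 W/m²

cos H₀ = −tan(-38.7°) tan(-15.000°) = -0.2147, H₀ = 1.7871 rad.
Bracket: H₀ sin φ sin δ + cos φ cos δ sin H₀ = 1.7871×-0.62524×-0.25882 + 0.78043×0.96593×0.97669 = 0.289197 + 0.736269 = 1.025466.
Inverse-square distance factor (a/d)² = 1.0511² = 1.104811.
Q̄ = (S₀/π) × 1.104811 × [bracket] = (589/π) × 1.104811 × 1.025466 = 212.4 W/m².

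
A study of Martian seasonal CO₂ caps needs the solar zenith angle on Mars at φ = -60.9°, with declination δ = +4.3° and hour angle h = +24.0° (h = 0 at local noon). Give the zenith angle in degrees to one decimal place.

θ_z = 67.8°

cos θ_z = sin φ sin δ + cos φ cos δ cos h = -0.065514 + 0.443039 = 0.377525.
θ_z = arccos(0.377525) = 67.8°.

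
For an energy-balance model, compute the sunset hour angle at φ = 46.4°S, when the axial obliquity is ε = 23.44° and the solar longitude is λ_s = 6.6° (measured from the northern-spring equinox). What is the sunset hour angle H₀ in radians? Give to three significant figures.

Solar declination: sin δ = sin ε · sin λ_s = sin 23.44° × sin 6.6° = 0.04572, so δ = +2.621°.
cos H₀ = −tan φ · tan δ = −tan(-46.4°) × tan(+2.621°) = 0.0481, so H₀ = 1.5227 rad = 87.25°.

H₀ = 1.52 rad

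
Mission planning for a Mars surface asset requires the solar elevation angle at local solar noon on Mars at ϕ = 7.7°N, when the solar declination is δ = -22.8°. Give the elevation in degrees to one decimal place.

59.5°

At local noon the hour angle is zero, so the zenith angle equals |ϕ − δ| = |+7.7° − (-22.800°)| = 30.500°.
Elevation = 90° − 30.500° = 59.5°.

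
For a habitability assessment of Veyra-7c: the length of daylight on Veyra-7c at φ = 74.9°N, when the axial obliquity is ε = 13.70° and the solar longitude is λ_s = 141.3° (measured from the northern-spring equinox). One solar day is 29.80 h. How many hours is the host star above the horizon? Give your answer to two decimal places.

Solar declination: sin δ = sin ε · sin λ_s = sin 13.70° × sin 141.3° = 0.14808, so δ = +8.516°.
cos H₀ = −tan φ · tan δ = −tan(+74.9°) × tan(+8.516°) = -0.5549, so H₀ = 2.1591 rad = 123.71°.
Daylight = 2H₀/(2π) × 29.80 h = (2.1591/π) × 29.80 = 20.48 h.

20.48 h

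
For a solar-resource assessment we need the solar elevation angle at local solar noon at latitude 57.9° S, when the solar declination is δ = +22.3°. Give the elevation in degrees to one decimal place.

9.8°

At local noon the hour angle is zero, so the zenith angle equals |φ − δ| = |-57.9° − (+22.300°)| = 80.200°.
Elevation = 90° − 80.200° = 9.8°.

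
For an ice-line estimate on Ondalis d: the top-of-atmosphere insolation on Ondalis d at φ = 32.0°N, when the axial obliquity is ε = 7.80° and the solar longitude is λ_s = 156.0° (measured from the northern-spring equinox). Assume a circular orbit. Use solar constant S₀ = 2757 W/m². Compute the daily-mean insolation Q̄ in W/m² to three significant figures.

Q̄ ≈ 784 W/m²

Solar declination: sin δ = sin ε · sin λ_s = sin 7.80° × sin 156.0° = 0.05520, so δ = +3.164°.
cos H₀ = −tan(+32.0°) tan(+3.164°) = -0.0345, H₀ = 1.6053 rad.
Bracket: H₀ sin φ sin δ + cos φ cos δ sin H₀ = 1.6053×0.52992×0.05520 + 0.84805×0.99848×0.99940 = 0.046958 + 0.846253 = 0.893211.
Q̄ = (S₀/π) × [bracket] = (2757/π) × 0.893211 = 783.9 W/m².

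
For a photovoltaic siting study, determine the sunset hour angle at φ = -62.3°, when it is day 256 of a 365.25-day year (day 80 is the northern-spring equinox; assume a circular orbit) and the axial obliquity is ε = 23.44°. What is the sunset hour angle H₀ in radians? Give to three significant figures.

Solar longitude: λ_s = 360° × (256 − 80)/365.25 = 173.470°.
sin δ = sin 23.44° × sin 173.470° = 0.04524, so δ = +2.593°.
cos H₀ = −tan φ · tan δ = −tan(-62.3°) × tan(+2.593°) = 0.0863, so H₀ = 1.4844 rad = 85.05°.

H₀ = 1.48 rad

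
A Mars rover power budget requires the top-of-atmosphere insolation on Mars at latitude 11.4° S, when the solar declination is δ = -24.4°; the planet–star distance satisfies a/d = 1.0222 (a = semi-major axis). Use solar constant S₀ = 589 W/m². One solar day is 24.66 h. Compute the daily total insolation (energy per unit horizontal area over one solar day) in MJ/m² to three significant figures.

cos H₀ = −tan(-11.4°) tan(-24.400°) = -0.0915, H₀ = 1.6624 rad.
Bracket: H₀ sin φ sin δ + cos φ cos δ sin H₀ = 1.6624×-0.19766×-0.41310 + 0.98027×0.91068×0.99581 = 0.135741 + 0.888972 = 1.024713.
Inverse-square distance factor (a/d)² = 1.0222² = 1.044893.
Q̄ = (S₀/π) × 1.044893 × [bracket] = (589/π) × 1.044893 × 1.024713 = 200.74 W/m².
Daily total = Q̄ × 24.66 h × 3600 s/h = 200.74 × 24.66 × 3600 / 10⁶ = 17.82 MJ/m².

17.8 MJ/m²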